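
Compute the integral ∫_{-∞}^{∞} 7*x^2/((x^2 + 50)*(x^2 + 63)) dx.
Let f(z) = 7*z^2/((z^2 + 50)*(z^2 + 63)). The denominator has no real zeros and deg Q - deg P = 2 ≥ 2, so the integral of f over the upper semicircle |z| = R tends to 0 as R → ∞. Closing the contour in the upper half-plane,
  ∫_{-∞}^{∞} f(x) dx = 2πi · Σ Res(f, z_k)  over the poles with Im z_k > 0.

Zeros of the denominator: z^2 + 50 = 0 gives z = ±5*sqrt(2)*I; z^2 + 63 = 0 gives z = ±3*sqrt(7)*I.
Upper half-plane: z = 5*sqrt(2)*I, z = 3*sqrt(7)*I (simple).

Each pole is a simple zero of Q(z) = z^4 + 113*z^2 + 3150, so Res(f, z₀) = P(z₀)/Q'(z₀) with P(z) = 7*z^2, Q'(z) = 4*z^3 + 226*z:
  Res(f, 5*sqrt(2)*I) = (-350)/(130*sqrt(2)*I) = 35*sqrt(2)*I/26
  Res(f, 3*sqrt(7)*I) = (-441)/(-78*sqrt(7)*I) = -21*sqrt(7)*I/26

Sum of residues: 7*I*(-3*sqrt(7) + 5*sqrt(2))/26
∫_{-∞}^{∞} f(x) dx = 2πi · (7*I*(-3*sqrt(7) + 5*sqrt(2))/26) = 7*pi*(-5*sqrt(2) + 3*sqrt(7))/13

Final answer: 7*pi*(-5*sqrt(2) + 3*sqrt(7))/13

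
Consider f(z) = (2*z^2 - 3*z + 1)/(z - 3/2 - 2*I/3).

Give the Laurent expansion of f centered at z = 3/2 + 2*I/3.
Put w = z - (3/2 + 2*I/3), i.e. z = w + 3/2 + 2*I/3. The denominator is w, so it suffices to rewrite the numerator in powers of w.

P(z) = 2*z^2 - 3*z + 1
P(w + 3/2 + 2*I/3) = 1/9 + 2*I + (3 + 8*I/3)*w + 2*w^2

Dividing each term by w:
  f = (1/9 + 2*I)/w + 3 + 8*I/3 + 2*w

Substituting back w = z - 3/2 - 2*I/3:
  f(z) = (1/9 + 2*I)/(z - 3/2 - 2*I/3) + 3 + 8*I/3 + 2*(z - 3/2 - 2*I/3)

The series is finite because the numerator is a polynomial; the negative powers form the principal part, and the coefficient of 1/(z - 3/2 - 2*I/3) gives Res(f, 3/2 + 2*I/3) = 1/9 + 2*I.

Final answer: (1/9 + 2*I)/(z - 3/2 - 2*I/3) + 3 + 8*I/3 + 2*(z - 3/2 - 2*I/3)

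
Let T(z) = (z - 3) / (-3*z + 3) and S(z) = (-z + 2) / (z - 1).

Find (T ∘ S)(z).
(-4*z + 5)/(6*z - 9)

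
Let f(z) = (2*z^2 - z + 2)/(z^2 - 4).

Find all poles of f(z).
{-2, 2}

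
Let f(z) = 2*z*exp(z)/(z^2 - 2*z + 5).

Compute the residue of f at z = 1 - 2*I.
Write f(z) = P(z)/Q(z) with P(z) = 2*z*exp(z) and Q(z) = z^2 - 2*z + 5.
The denominator factors as Q(z) = (z - 1 + 2*I)*(z - 1 - 2*I), so z = 1 - 2*I is a simple zero of Q and P is analytic there; z = 1 - 2*I is therefore a simple pole and
  Res(f, z₀) = P(z₀)/Q'(z₀).

Q'(z) = 2*z - 2, so Q'(1 - 2*I) = -4*I.
P(1 - 2*I) = (2 - 4*I)*exp(1 - 2*I).

Res(f, 1 - 2*I) = ((2 - 4*I)*exp(1 - 2*I))/(-4*I) = (1 + I/2)*exp(1 - 2*I)

Final answer: (1 + I/2)*exp(1 - 2*I)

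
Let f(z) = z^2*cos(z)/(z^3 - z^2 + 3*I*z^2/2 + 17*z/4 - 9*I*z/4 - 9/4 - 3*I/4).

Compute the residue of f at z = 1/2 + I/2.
Write f(z) = P(z)/Q(z) with P(z) = z^2*cos(z) and Q(z) = z^3 - z^2 + 3*I*z^2/2 + 17*z/4 - 9*I*z/4 - 9/4 - 3*I/4.
The denominator factors as Q(z) = (z - 1/2 - I)*(z - 1/2 - I/2)*(z + 3*I), so z = 1/2 + I/2 is a simple zero of Q and P is analytic there; z = 1/2 + I/2 is therefore a simple pole and
  Res(f, z₀) = P(z₀)/Q'(z₀).

Q'(z) = 3*z^2 - 2*z + 3*I*z + 17/4 - 9*I/4, so Q'(1/2 + I/2) = 7/4 - I/4.
P(1/2 + I/2) = I*cos(1/2 + I/2)/2.

Res(f, 1/2 + I/2) = (I*cos(1/2 + I/2)/2)/(7/4 - I/4) = (-1/25 + 7*I/25)*cos(1/2 + I/2)

Final answer: (-1/25 + 7*I/25)*cos(1/2 + I/2)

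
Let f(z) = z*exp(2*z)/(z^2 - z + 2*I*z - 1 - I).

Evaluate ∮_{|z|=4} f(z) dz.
By the residue theorem, ∮_C f(z) dz = 2πi · (sum of the residues of f at the poles inside |z| = 4).

The denominator factors as (z - 1 + I)*(z + I), so the singularities of f are simple poles at z = 1 - I, z = -I.
  |1 - I|² = 2 < 16 = 4², so this pole is inside the contour.
  |-I|² = 1 < 16 = 4², so this pole is inside the contour.

With P(z) = z*exp(2*z) and Q(z) = z^2 - z + 2*I*z - 1 - I, each pole is simple, so Res(f, z₀) = P(z₀)/Q'(z₀) with Q'(z) = 2*z - 1 + 2*I.
  Res(f, 1 - I) = P(1 - I)/Q'(1 - I) = ((1 - I)*exp(2 - 2*I))/(1) = (1 - I)*exp(2 - 2*I)
  Res(f, -I) = P(-I)/Q'(-I) = (-I*exp(-2*I))/(-1) = I*exp(-2*I)

Sum of residues inside C: (1 - I)*exp(2 - 2*I) + I*exp(-2*I)
∮_C f(z) dz = 2πi · ((1 - I)*exp(2 - 2*I) + I*exp(-2*I)) = pi*(2 + 2*I)*exp(2 - 2*I) - 2*pi*exp(-2*I)

Final answer: pi*(2 + 2*I)*exp(2 - 2*I) - 2*pi*exp(-2*I)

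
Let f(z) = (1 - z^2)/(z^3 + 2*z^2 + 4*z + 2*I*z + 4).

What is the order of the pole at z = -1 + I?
Factor the denominator:
  z^3 + 2*z^2 + 4*z + 2*I*z + 4 = (z + 1 - I)^2*(z + 2*I)

The numerator P(z) = 1 - z^2 has P(-1 + I) = 1 + 2*I ≠ 0, so no factor of (z + 1 - I) cancels.
Near z = -1 + I we can therefore write f(z) = g(z)/(z + 1 - I)^2 with g analytic at -1 + I and g(-1 + I) ≠ 0 (g is the numerator divided by the remaining denominator factors).

Hence z = -1 + I is a pole of order 2.

Final answer: 2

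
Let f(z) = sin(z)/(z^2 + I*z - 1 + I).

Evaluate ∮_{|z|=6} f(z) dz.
By the residue theorem, ∮_C f(z) dz = 2πi · (sum of the residues of f at the poles inside |z| = 6).

The denominator factors as (z - 1 + I)*(z + 1), so the singularities of f are simple poles at z = 1 - I, z = -1.
  |1 - I|² = 2 < 36 = 6², so this pole is inside the contour.
  |-1|² = 1 < 36 = 6², so this pole is inside the contour.

With P(z) = sin(z) and Q(z) = z^2 + I*z - 1 + I, each pole is simple, so Res(f, z₀) = P(z₀)/Q'(z₀) with Q'(z) = 2*z + I.
  Res(f, 1 - I) = P(1 - I)/Q'(1 - I) = (sin(1 - I))/(2 - I) = (2/5 + I/5)*sin(1 - I)
  Res(f, -1) = P(-1)/Q'(-1) = (-sin(1))/(-2 + I) = (2/5 + I/5)*sin(1)

Sum of residues inside C: (2/5 + I/5)*sin(1 - I) + (2/5 + I/5)*sin(1)
∮_C f(z) dz = 2πi · ((2/5 + I/5)*sin(1 - I) + (2/5 + I/5)*sin(1)) = pi*(-2/5 + 4*I/5)*sin(1) + pi*(-2/5 + 4*I/5)*sin(1 - I)

Final answer: pi*(-2/5 + 4*I/5)*sin(1) + pi*(-2/5 + 4*I/5)*sin(1 - I)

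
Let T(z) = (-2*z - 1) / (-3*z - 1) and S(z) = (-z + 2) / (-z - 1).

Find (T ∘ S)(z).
(T ∘ S)(z) = T(S(z)) = ((-2)*S(z) + (-1))/((-3)*S(z) + (-1)). Multiply numerator and denominator by -z - 1:
  numerator:   (-2)*(-z + 2) + (-1)*(-z - 1) = 3*z - 3
  denominator: (-3)*(-z + 2) + (-1)*(-z - 1) = 4*z - 5
(T ∘ S)(z) = (3*z - 3)/(4*z - 5)

Final answer: (3*z - 3)/(4*z - 5)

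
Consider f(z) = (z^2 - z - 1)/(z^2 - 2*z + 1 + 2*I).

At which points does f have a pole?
The singularities of f are the zeros of the denominator. Factoring,
  z^2 - 2*z + 1 + 2*I = (z - I)*(z - 2 + I)
so the candidates are z = I, z = 2 - I.

Check the numerator P(z) = z^2 - z - 1 at each one:
  P(I) = -2 - I ≠ 0, so z = I is a (simple) pole.
  P(2 - I) = -3*I ≠ 0, so z = 2 - I is a (simple) pole.

Poles of f: {I, 2 - I}

Final answer: {I, 2 - I}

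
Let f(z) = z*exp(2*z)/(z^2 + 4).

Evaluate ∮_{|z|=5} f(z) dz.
I*pi*exp(-4*I) + I*pi*exp(4*I)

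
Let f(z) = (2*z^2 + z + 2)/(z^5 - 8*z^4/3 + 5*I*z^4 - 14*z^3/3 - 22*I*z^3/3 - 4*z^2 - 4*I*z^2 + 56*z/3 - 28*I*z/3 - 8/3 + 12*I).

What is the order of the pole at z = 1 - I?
3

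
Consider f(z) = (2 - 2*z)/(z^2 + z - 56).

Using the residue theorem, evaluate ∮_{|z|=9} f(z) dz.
-4*I*pi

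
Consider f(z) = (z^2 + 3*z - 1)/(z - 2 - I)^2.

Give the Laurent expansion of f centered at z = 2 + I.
Put w = z - (2 + I), i.e. z = w + 2 + I. The denominator is w^2, so it suffices to rewrite the numerator in powers of w.

P(z) = z^2 + 3*z - 1
P(w + 2 + I) = 8 + 7*I + (7 + 2*I)*w + w^2

Dividing each term by w^2:
  f = (8 + 7*I)/w^2 + (7 + 2*I)/w + 1

Substituting back w = z - 2 - I:
  f(z) = (8 + 7*I)/(z - 2 - I)^2 + (7 + 2*I)/(z - 2 - I) + 1

The series is finite because the numerator is a polynomial; the negative powers form the principal part, and the coefficient of 1/(z - 2 - I) gives Res(f, 2 + I) = 7 + 2*I.

Final answer: (8 + 7*I)/(z - 2 - I)^2 + (7 + 2*I)/(z - 2 - I) + 1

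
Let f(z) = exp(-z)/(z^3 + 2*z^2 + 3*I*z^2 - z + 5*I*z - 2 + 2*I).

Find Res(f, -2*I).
Write f(z) = P(z)/Q(z) with P(z) = exp(-z) and Q(z) = z^3 + 2*z^2 + 3*I*z^2 - z + 5*I*z - 2 + 2*I.
The denominator factors as Q(z) = (z + 1 + I)*(z + 1)*(z + 2*I), so z = -2*I is a simple zero of Q and P is analytic there; z = -2*I is therefore a simple pole and
  Res(f, z₀) = P(z₀)/Q'(z₀).

Q'(z) = 3*z^2 + 4*z + 6*I*z - 1 + 5*I, so Q'(-2*I) = -1 - 3*I.
P(-2*I) = exp(2*I).

Res(f, -2*I) = (exp(2*I))/(-1 - 3*I) = (-1/10 + 3*I/10)*exp(2*I)

Final answer: (-1/10 + 3*I/10)*exp(2*I)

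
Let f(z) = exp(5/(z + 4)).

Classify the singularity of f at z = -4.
Let u = z + 4. Then
  e^(5/u) = Σ_{k≥0} (5)^k/(k!·u^k) = 1 + 5/u + 25/(2*u^2) + 125/(6*u^3) + ...
which has infinitely many negative powers of u, so exp(5/(z + 4)) has an essential singularity at z = -4.
So the singularity is essential.

Final answer: essential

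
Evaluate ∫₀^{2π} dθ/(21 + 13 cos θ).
Let J = ∫₀^{2π} dθ/(21 + 13 cos θ).
Put z = e^{iθ}: then cos θ = (z + 1/z)/2, dθ = dz/(iz), and z runs once counterclockwise around |z| = 1:
  J = ∮_{|z|=1} 1/(21 + 13*(z + 1/z)/2) · dz/(iz) = (2/i) ∮_{|z|=1} dz/(13*z^2 + 42*z + 13).
The roots of 13*z^2 + 42*z + 13 are z = (-21 ± sqrt(21^2 - 13^2))/13, with sqrt(272) = 4*sqrt(17); their product is 1, so only z₊ = -21/13 + 4*sqrt(17)/13 lies inside the unit circle (z₋ = -21/13 - 4*sqrt(17)/13 lies outside).
z₊ is a simple zero of q(z) = 13*z^2 + 42*z + 13, so Res(1/q, z₊) = 1/q'(z₊) with q'(z) = 26*z + 42; and q'(z₊) = 13*(z₊ - z₋) = 8*sqrt(17).
Therefore J = (2/i) · 2πi · 1/(8*sqrt(17)) = 2*pi/(4*sqrt(17)) = sqrt(17)*pi/34

Final answer: sqrt(17)*pi/34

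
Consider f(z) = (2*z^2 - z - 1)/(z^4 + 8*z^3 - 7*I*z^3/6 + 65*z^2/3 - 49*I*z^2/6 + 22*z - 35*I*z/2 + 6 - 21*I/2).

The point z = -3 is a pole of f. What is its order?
Factor the denominator:
  z^4 + 8*z^3 - 7*I*z^3/6 + 65*z^2/3 - 49*I*z^2/6 + 22*z - 35*I*z/2 + 6 - 21*I/2 = (z + 3)^2*(z + 1 - I/2)*(z + 1 - 2*I/3)

The numerator P(z) = 2*z^2 - z - 1 has P(-3) = 20 ≠ 0, so no factor of (z + 3) cancels.
Near z = -3 we can therefore write f(z) = g(z)/(z + 3)^2 with g analytic at -3 and g(-3) ≠ 0 (g is the numerator divided by the remaining denominator factors).

Hence z = -3 is a pole of order 2.

Final answer: 2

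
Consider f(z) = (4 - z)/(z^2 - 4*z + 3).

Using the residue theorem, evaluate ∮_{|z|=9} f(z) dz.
By the residue theorem, ∮_C f(z) dz = 2πi · (sum of the residues of f at the poles inside |z| = 9).

The denominator factors as (z - 1)*(z - 3), so the singularities of f are simple poles at z = 1, z = 3.
  |1|² = 1 < 81 = 9², so this pole is inside the contour.
  |3|² = 9 < 81 = 9², so this pole is inside the contour.

With P(z) = 4 - z and Q(z) = z^2 - 4*z + 3, each pole is simple, so Res(f, z₀) = P(z₀)/Q'(z₀) with Q'(z) = 2*z - 4.
  Res(f, 1) = P(1)/Q'(1) = (3)/(-2) = -3/2
  Res(f, 3) = P(3)/Q'(3) = (1)/(2) = 1/2

Sum of residues inside C: -1
∮_C f(z) dz = 2πi · (-1) = -2*I*pi

Final answer: -2*I*pi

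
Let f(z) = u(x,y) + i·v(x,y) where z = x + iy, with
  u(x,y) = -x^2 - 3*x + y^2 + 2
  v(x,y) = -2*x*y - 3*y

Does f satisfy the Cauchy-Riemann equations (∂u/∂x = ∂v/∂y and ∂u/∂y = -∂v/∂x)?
∂u/∂x = -2*x - 3
∂v/∂y = -2*x - 3
∂u/∂y = 2*y
∂v/∂x = -2*y
∂u/∂x = ∂v/∂y and ∂u/∂y = -∂v/∂x hold identically; f is analytic.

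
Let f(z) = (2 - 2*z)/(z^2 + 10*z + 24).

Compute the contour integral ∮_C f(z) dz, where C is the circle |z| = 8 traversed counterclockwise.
By the residue theorem, ∮_C f(z) dz = 2πi · (sum of the residues of f at the poles inside |z| = 8).

The denominator factors as (z + 6)*(z + 4), so the singularities of f are simple poles at z = -6, z = -4.
  |-6|² = 36 < 64 = 8², so this pole is inside the contour.
  |-4|² = 16 < 64 = 8², so this pole is inside the contour.

With P(z) = 2 - 2*z and Q(z) = z^2 + 10*z + 24, each pole is simple, so Res(f, z₀) = P(z₀)/Q'(z₀) with Q'(z) = 2*z + 10.
  Res(f, -6) = P(-6)/Q'(-6) = (14)/(-2) = -7
  Res(f, -4) = P(-4)/Q'(-4) = (10)/(2) = 5

Sum of residues inside C: -2
∮_C f(z) dz = 2πi · (-2) = -4*I*pi

Final answer: -4*I*pi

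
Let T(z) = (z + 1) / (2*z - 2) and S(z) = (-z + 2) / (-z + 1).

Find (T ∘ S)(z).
(T ∘ S)(z) = T(S(z)) = ((1)*S(z) + (1))/((2)*S(z) + (-2)). Multiply numerator and denominator by -z + 1:
  numerator:   (1)*(-z + 2) + (1)*(-z + 1) = -2*z + 3
  denominator: (2)*(-z + 2) + (-2)*(-z + 1) = 2
(T ∘ S)(z) = (-2*z + 3)/2

Final answer: (-2*z + 3)/2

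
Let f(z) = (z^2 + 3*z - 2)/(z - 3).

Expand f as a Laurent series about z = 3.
16/(z - 3) + 9 + (z - 3)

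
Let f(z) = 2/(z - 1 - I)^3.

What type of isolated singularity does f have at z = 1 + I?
Write f(z) = g(z)/(z - 1 - I)^3 with g(z) = 2.
g is entire and g(1 + I) = 2 ≠ 0, so no factor of (z - 1 - I) cancels: the Laurent expansion of f about z = 1 + I starts at the power -3, i.e. lim_{z→z₀} (z - z₀)^3 f(z) = 2 is finite and nonzero.
So z = 1 + I is a pole of order 3.

Final answer: pole of order 3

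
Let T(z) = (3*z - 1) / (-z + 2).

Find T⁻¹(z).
(2*z + 1)/(z + 3)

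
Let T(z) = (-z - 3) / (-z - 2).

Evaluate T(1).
Substitute z = 1:
  numerator:   -(1) - 3 = -4
  denominator: -(1) - 2 = -3
T(1) = (-4)/(-3) = 4/3

Final answer: 4/3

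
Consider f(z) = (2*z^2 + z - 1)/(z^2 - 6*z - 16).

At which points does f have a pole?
The singularities of f are the zeros of the denominator. Factoring,
  z^2 - 6*z - 16 = (z - 8)*(z + 2)
so the candidates are z = 8, z = -2.

Check the numerator P(z) = 2*z^2 + z - 1 at each one:
  P(8) = 135 ≠ 0, so z = 8 is a (simple) pole.
  P(-2) = 5 ≠ 0, so z = -2 is a (simple) pole.

Poles of f: {-2, 8}

Final answer: {-2, 8}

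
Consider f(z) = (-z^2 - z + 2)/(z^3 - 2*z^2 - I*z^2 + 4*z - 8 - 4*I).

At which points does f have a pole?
The singularities of f are the zeros of the denominator. Factoring,
  z^3 - 2*z^2 - I*z^2 + 4*z - 8 - 4*I = (z - 2 - I)*(z - 2*I)*(z + 2*I)
so the candidates are z = 2 + I, z = 2*I, z = -2*I.

Check the numerator P(z) = -z^2 - z + 2 at each one:
  P(2 + I) = -3 - 5*I ≠ 0, so z = 2 + I is a (simple) pole.
  P(2*I) = 6 - 2*I ≠ 0, so z = 2*I is a (simple) pole.
  P(-2*I) = 6 + 2*I ≠ 0, so z = -2*I is a (simple) pole.

Poles of f: {-2*I, 2*I, 2 + I}

Final answer: {-2*I, 2*I, 2 + I}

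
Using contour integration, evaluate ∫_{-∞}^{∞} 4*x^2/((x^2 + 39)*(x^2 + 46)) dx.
Let f(z) = 4*z^2/((z^2 + 39)*(z^2 + 46)). The denominator has no real zeros and deg Q - deg P = 2 ≥ 2, so the integral of f over the upper semicircle |z| = R tends to 0 as R → ∞. Closing the contour in the upper half-plane,
  ∫_{-∞}^{∞} f(x) dx = 2πi · Σ Res(f, z_k)  over the poles with Im z_k > 0.

Zeros of the denominator: z^2 + 46 = 0 gives z = ±sqrt(46)*I; z^2 + 39 = 0 gives z = ±sqrt(39)*I.
Upper half-plane: z = sqrt(39)*I, z = sqrt(46)*I (simple).

Each pole is a simple zero of Q(z) = z^4 + 85*z^2 + 1794, so Res(f, z₀) = P(z₀)/Q'(z₀) with P(z) = 4*z^2, Q'(z) = 4*z^3 + 170*z:
  Res(f, sqrt(39)*I) = (-156)/(14*sqrt(39)*I) = 2*sqrt(39)*I/7
  Res(f, sqrt(46)*I) = (-184)/(-14*sqrt(46)*I) = -2*sqrt(46)*I/7

Sum of residues: 2*I*(-sqrt(46) + sqrt(39))/7
∫_{-∞}^{∞} f(x) dx = 2πi · (2*I*(-sqrt(46) + sqrt(39))/7) = 4*pi*(-sqrt(39) + sqrt(46))/7

Final answer: 4*pi*(-sqrt(39) + sqrt(46))/7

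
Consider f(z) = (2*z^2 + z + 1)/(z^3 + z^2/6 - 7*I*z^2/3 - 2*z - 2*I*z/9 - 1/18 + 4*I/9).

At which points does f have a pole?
The singularities of f are the zeros of the denominator. Factoring,
  z^3 + z^2/6 - 7*I*z^2/3 - 2*z - 2*I*z/9 - 1/18 + 4*I/9 = (z + 2/3 - I)*(z - I/3)*(z - 1/2 - I)
so the candidates are z = -2/3 + I, z = I/3, z = 1/2 + I.

Check the numerator P(z) = 2*z^2 + z + 1 at each one:
  P(-2/3 + I) = -7/9 - 5*I/3 ≠ 0, so z = -2/3 + I is a (simple) pole.
  P(I/3) = 7/9 + I/3 ≠ 0, so z = I/3 is a (simple) pole.
  P(1/2 + I) = 3*I ≠ 0, so z = 1/2 + I is a (simple) pole.

Poles of f: {-2/3 + I, I/3, 1/2 + I}

Final answer: {-2/3 + I, I/3, 1/2 + I}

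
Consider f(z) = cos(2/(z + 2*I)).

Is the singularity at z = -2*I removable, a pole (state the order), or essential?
Let u = z + 2*I. Then
  cos(2/u) = Σ_{k≥0} (-1)^k (2)^(2k)/((2k)!·u^(2k)) = 1 - 2/u^2 + 2/(3*u^4) + ...
which has infinitely many negative powers of u, so cos(2/(z + 2*I)) has an essential singularity at z = -2*I.
So the singularity is essential.

Final answer: essential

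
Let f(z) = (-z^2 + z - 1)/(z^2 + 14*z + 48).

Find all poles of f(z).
The singularities of f are the zeros of the denominator. Factoring,
  z^2 + 14*z + 48 = (z + 8)*(z + 6)
so the candidates are z = -8, z = -6.

Check the numerator P(z) = -z^2 + z - 1 at each one:
  P(-8) = -73 ≠ 0, so z = -8 is a (simple) pole.
  P(-6) = -43 ≠ 0, so z = -6 is a (simple) pole.

Poles of f: {-8, -6}

Final answer: {-8, -6}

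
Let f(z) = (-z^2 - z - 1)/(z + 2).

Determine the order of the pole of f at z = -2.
1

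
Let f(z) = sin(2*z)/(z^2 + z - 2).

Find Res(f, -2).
sin(4)/3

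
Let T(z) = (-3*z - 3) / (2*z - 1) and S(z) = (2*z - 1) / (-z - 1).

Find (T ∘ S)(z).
(-3*z + 6)/(5*z - 1)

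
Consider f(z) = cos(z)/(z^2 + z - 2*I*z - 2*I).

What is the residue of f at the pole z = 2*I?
Write f(z) = P(z)/Q(z) with P(z) = cos(z) and Q(z) = z^2 + z - 2*I*z - 2*I.
The denominator factors as Q(z) = (z + 1)*(z - 2*I), so z = 2*I is a simple zero of Q and P is analytic there; z = 2*I is therefore a simple pole and
  Res(f, z₀) = P(z₀)/Q'(z₀).

Q'(z) = 2*z + 1 - 2*I, so Q'(2*I) = 1 + 2*I.
P(2*I) = cosh(2).

Res(f, 2*I) = (cosh(2))/(1 + 2*I) = (1/5 - 2*I/5)*cosh(2)

Final answer: (1/5 - 2*I/5)*cosh(2)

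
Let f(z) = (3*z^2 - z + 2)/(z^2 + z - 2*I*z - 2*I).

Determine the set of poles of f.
The singularities of f are the zeros of the denominator. Factoring,
  z^2 + z - 2*I*z - 2*I = (z + 1)*(z - 2*I)
so the candidates are z = -1, z = 2*I.

Check the numerator P(z) = 3*z^2 - z + 2 at each one:
  P(-1) = 6 ≠ 0, so z = -1 is a (simple) pole.
  P(2*I) = -10 - 2*I ≠ 0, so z = 2*I is a (simple) pole.

Poles of f: {-1, 2*I}

Final answer: {-1, 2*I}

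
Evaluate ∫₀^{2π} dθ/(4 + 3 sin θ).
Call the integral J. The integrand is 2π-periodic and we integrate over a full period, so shifting θ does not change the value (θ → θ + π/2 turns sin θ into cos θ). Hence
  J = ∫₀^{2π} dθ/(4 + 3 cos θ).
Put z = e^{iθ}: then cos θ = (z + 1/z)/2, dθ = dz/(iz), and z runs once counterclockwise around |z| = 1:
  J = ∮_{|z|=1} 1/(4 + 3*(z + 1/z)/2) · dz/(iz) = (2/i) ∮_{|z|=1} dz/(3*z^2 + 8*z + 3).
The roots of 3*z^2 + 8*z + 3 are z = (-4 ± sqrt(4^2 - 3^2))/3, with sqrt(7) = sqrt(7); their product is 1, so only z₊ = -4/3 + sqrt(7)/3 lies inside the unit circle (z₋ = -4/3 - sqrt(7)/3 lies outside).
z₊ is a simple zero of q(z) = 3*z^2 + 8*z + 3, so Res(1/q, z₊) = 1/q'(z₊) with q'(z) = 6*z + 8; and q'(z₊) = 3*(z₊ - z₋) = 2*sqrt(7).
Therefore J = (2/i) · 2πi · 1/(2*sqrt(7)) = 2*pi/(sqrt(7)) = 2*sqrt(7)*pi/7

Final answer: 2*sqrt(7)*pi/7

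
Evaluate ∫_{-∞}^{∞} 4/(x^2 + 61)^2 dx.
2*sqrt(61)*pi/3721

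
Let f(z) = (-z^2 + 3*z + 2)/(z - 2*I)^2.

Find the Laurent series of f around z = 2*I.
(6 + 6*I)/(z - 2*I)^2 + (3 - 4*I)/(z - 2*I) - 1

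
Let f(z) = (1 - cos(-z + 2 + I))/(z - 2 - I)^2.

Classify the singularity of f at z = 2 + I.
Let u = z - 2 - I. The argument of cos is -z + 2 + I = -u, so
  f = (1 - cos(-u))/u^2 = ((-u)^2/2 - (-u)^4/24 + ...)/u^2 = 1/2 - (1/24)*u^2 + ...
The Laurent expansion about u = 0 has no negative powers; equivalently lim_{z→2 + I} f(z) = 1/2 exists and is finite.
So the singularity is removable.

Final answer: removable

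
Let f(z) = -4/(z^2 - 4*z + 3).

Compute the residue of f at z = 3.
-2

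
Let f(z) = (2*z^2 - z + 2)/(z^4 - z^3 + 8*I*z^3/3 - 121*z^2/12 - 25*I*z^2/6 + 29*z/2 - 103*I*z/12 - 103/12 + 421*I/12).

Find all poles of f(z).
The singularities of f are the zeros of the denominator. Factoring,
  z^4 - z^3 + 8*I*z^3/3 - 121*z^2/12 - 25*I*z^2/6 + 29*z/2 - 103*I*z/12 - 103/12 + 421*I/12 = (z + 1/2 + 2*I)*(z - 3/2 - I)*(z - 3 + I)*(z + 3 + 2*I/3)
so the candidates are z = -1/2 - 2*I, z = 3/2 + I, z = 3 - I, z = -3 - 2*I/3.

Check the numerator P(z) = 2*z^2 - z + 2 at each one:
  P(-1/2 - 2*I) = -5 + 6*I ≠ 0, so z = -1/2 - 2*I is a (simple) pole.
  P(3/2 + I) = 3 + 5*I ≠ 0, so z = 3/2 + I is a (simple) pole.
  P(3 - I) = 15 - 11*I ≠ 0, so z = 3 - I is a (simple) pole.
  P(-3 - 2*I/3) = 199/9 + 26*I/3 ≠ 0, so z = -3 - 2*I/3 is a (simple) pole.

Poles of f: {-3 - 2*I/3, -1/2 - 2*I, 3/2 + I, 3 - I}

Final answer: {-3 - 2*I/3, -1/2 - 2*I, 3/2 + I, 3 - I}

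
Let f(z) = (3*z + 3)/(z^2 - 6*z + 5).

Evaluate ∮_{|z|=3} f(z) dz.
-3*I*pi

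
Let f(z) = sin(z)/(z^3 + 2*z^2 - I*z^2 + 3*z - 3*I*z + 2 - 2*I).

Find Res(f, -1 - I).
Write f(z) = P(z)/Q(z) with P(z) = sin(z) and Q(z) = z^3 + 2*z^2 - I*z^2 + 3*z - 3*I*z + 2 - 2*I.
The denominator factors as Q(z) = (z + 1)*(z + 1 + I)*(z - 2*I), so z = -1 - I is a simple zero of Q and P is analytic there; z = -1 - I is therefore a simple pole and
  Res(f, z₀) = P(z₀)/Q'(z₀).

Q'(z) = 3*z^2 + 4*z - 2*I*z + 3 - 3*I, so Q'(-1 - I) = -3 + I.
P(-1 - I) = -sin(1 + I).

Res(f, -1 - I) = (-sin(1 + I))/(-3 + I) = (3/10 + I/10)*sin(1 + I)

Final answer: (3/10 + I/10)*sin(1 + I)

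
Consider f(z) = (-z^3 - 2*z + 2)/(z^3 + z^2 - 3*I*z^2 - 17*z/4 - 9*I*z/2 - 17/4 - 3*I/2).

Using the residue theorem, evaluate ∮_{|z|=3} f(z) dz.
By the residue theorem, ∮_C f(z) dz = 2πi · (sum of the residues of f at the poles inside |z| = 3).

The denominator factors as (z - 3/2 - 2*I)*(z + 3/2 - I)*(z + 1), so the singularities of f are simple poles at z = 3/2 + 2*I, z = -3/2 + I, z = -1.
  |3/2 + 2*I|² = 25/4 < 9 = 3², so this pole is inside the contour.
  |-3/2 + I|² = 13/4 < 9 = 3², so this pole is inside the contour.
  |-1|² = 1 < 9 = 3², so this pole is inside the contour.

With P(z) = -z^3 - 2*z + 2 and Q(z) = z^3 + z^2 - 3*I*z^2 - 17*z/4 - 9*I*z/2 - 17/4 - 3*I/2, each pole is simple, so Res(f, z₀) = P(z₀)/Q'(z₀) with Q'(z) = 3*z^2 + 2*z - 6*I*z - 17/4 - 9*I/2.
  Res(f, 3/2 + 2*I) = P(3/2 + 2*I)/Q'(3/2 + 2*I) = (109/8 - 19*I/2)/(11/2 + 17*I/2) = -93/1640 - 2689*I/1640
  Res(f, -3/2 + I) = P(-3/2 + I)/Q'(-3/2 + I) = (31/8 - 31*I/4)/(5/2 - 5*I/2) = 93/40 - 31*I/40
  Res(f, -1) = P(-1)/Q'(-1) = (5)/(-13/4 + 3*I/2) = -52/41 - 24*I/41

Sum of residues inside C: 1 - 3*I
∮_C f(z) dz = 2πi · (1 - 3*I) = pi*(6 + 2*I)

Final answer: pi*(6 + 2*I)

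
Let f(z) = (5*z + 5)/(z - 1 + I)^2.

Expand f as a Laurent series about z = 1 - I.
(10 - 5*I)/(z - 1 + I)^2 + 5/(z - 1 + I)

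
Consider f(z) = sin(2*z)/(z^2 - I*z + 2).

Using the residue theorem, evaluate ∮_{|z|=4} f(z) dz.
By the residue theorem, ∮_C f(z) dz = 2πi · (sum of the residues of f at the poles inside |z| = 4).

The denominator factors as (z + I)*(z - 2*I), so the singularities of f are simple poles at z = -I, z = 2*I.
  |-I|² = 1 < 16 = 4², so this pole is inside the contour.
  |2*I|² = 4 < 16 = 4², so this pole is inside the contour.

With P(z) = sin(2*z) and Q(z) = z^2 - I*z + 2, each pole is simple, so Res(f, z₀) = P(z₀)/Q'(z₀) with Q'(z) = 2*z - I.
  Res(f, -I) = P(-I)/Q'(-I) = (-I*sinh(2))/(-3*I) = sinh(2)/3
  Res(f, 2*I) = P(2*I)/Q'(2*I) = (I*sinh(4))/(3*I) = sinh(4)/3

Sum of residues inside C: sinh(2)/3 + sinh(4)/3
∮_C f(z) dz = 2πi · (sinh(2)/3 + sinh(4)/3) = 2*I*pi*sinh(2)/3 + 2*I*pi*sinh(4)/3

Final answer: 2*I*pi*sinh(2)/3 + 2*I*pi*sinh(4)/3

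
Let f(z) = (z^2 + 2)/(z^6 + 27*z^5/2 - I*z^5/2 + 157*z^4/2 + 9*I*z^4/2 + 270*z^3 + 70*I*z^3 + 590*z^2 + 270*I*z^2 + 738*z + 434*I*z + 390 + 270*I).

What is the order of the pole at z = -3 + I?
Factor the denominator:
  z^6 + 27*z^5/2 - I*z^5/2 + 157*z^4/2 + 9*I*z^4/2 + 270*z^3 + 70*I*z^3 + 590*z^2 + 270*I*z^2 + 738*z + 434*I*z + 390 + 270*I = (z + 3 - I)^4*(z + 3*I)*(z + 3/2 + I/2)

The numerator P(z) = z^2 + 2 has P(-3 + I) = 10 - 6*I ≠ 0, so no factor of (z + 3 - I) cancels.
Near z = -3 + I we can therefore write f(z) = g(z)/(z + 3 - I)^4 with g analytic at -3 + I and g(-3 + I) ≠ 0 (g is the numerator divided by the remaining denominator factors).

Hence z = -3 + I is a pole of order 4.

Final answer: 4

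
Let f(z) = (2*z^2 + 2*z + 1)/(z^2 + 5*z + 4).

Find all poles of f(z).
The singularities of f are the zeros of the denominator. Factoring,
  z^2 + 5*z + 4 = (z + 4)*(z + 1)
so the candidates are z = -4, z = -1.

Check the numerator P(z) = 2*z^2 + 2*z + 1 at each one:
  P(-4) = 25 ≠ 0, so z = -4 is a (simple) pole.
  P(-1) = 1 ≠ 0, so z = -1 is a (simple) pole.

Poles of f: {-4, -1}

Final answer: {-4, -1}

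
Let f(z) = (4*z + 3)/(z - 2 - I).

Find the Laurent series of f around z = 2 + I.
(11 + 4*I)/(z - 2 - I) + 4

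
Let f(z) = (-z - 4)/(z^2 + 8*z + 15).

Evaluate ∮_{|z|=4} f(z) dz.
By the residue theorem, ∮_C f(z) dz = 2πi · (sum of the residues of f at the poles inside |z| = 4).

The denominator factors as (z + 5)*(z + 3), so the singularities of f are simple poles at z = -5, z = -3.
  |-5|² = 25 > 16 = 4², so this pole is outside the contour.
  |-3|² = 9 < 16 = 4², so this pole is inside the contour.

With P(z) = -z - 4 and Q(z) = z^2 + 8*z + 15, each pole is simple, so Res(f, z₀) = P(z₀)/Q'(z₀) with Q'(z) = 2*z + 8.
  Res(f, -3) = P(-3)/Q'(-3) = (-1)/(2) = -1/2

∮_C f(z) dz = 2πi · (-1/2) = -I*pi

Final answer: -I*pi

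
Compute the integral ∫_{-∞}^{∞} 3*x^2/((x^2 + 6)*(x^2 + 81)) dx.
Let f(z) = 3*z^2/((z^2 + 6)*(z^2 + 81)). The denominator has no real zeros and deg Q - deg P = 2 ≥ 2, so the integral of f over the upper semicircle |z| = R tends to 0 as R → ∞. Closing the contour in the upper half-plane,
  ∫_{-∞}^{∞} f(x) dx = 2πi · Σ Res(f, z_k)  over the poles with Im z_k > 0.

Zeros of the denominator: z^2 + 81 = 0 gives z = ±9*I; z^2 + 6 = 0 gives z = ±sqrt(6)*I.
Upper half-plane: z = 9*I, z = sqrt(6)*I (simple).

Each pole is a simple zero of Q(z) = z^4 + 87*z^2 + 486, so Res(f, z₀) = P(z₀)/Q'(z₀) with P(z) = 3*z^2, Q'(z) = 4*z^3 + 174*z:
  Res(f, 9*I) = (-243)/(-1350*I) = -9*I/50
  Res(f, sqrt(6)*I) = (-18)/(150*sqrt(6)*I) = sqrt(6)*I/50

Sum of residues: I*(-9 + sqrt(6))/50
∫_{-∞}^{∞} f(x) dx = 2πi · (I*(-9 + sqrt(6))/50) = pi*(9 - sqrt(6))/25

Final answer: pi*(9 - sqrt(6))/25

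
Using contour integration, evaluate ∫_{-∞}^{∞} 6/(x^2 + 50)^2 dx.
3*sqrt(2)*pi/500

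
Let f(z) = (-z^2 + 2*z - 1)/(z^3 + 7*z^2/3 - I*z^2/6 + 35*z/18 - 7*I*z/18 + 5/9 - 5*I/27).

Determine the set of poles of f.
The singularities of f are the zeros of the denominator. Factoring,
  z^3 + 7*z^2/3 - I*z^2/6 + 35*z/18 - 7*I*z/18 + 5/9 - 5*I/27 = (z + 2/3)*(z + 2/3 - I/2)*(z + 1 + I/3)
so the candidates are z = -2/3, z = -2/3 + I/2, z = -1 - I/3.

Check the numerator P(z) = -z^2 + 2*z - 1 at each one:
  P(-2/3) = -25/9 ≠ 0, so z = -2/3 is a (simple) pole.
  P(-2/3 + I/2) = -91/36 + 5*I/3 ≠ 0, so z = -2/3 + I/2 is a (simple) pole.
  P(-1 - I/3) = -35/9 - 4*I/3 ≠ 0, so z = -1 - I/3 is a (simple) pole.

Poles of f: {-1 - I/3, -2/3, -2/3 + I/2}

Final answer: {-1 - I/3, -2/3, -2/3 + I/2}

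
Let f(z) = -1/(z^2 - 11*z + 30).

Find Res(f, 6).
Write f(z) = P(z)/Q(z) with P(z) = -1 and Q(z) = z^2 - 11*z + 30.
The denominator factors as Q(z) = (z - 5)*(z - 6), so z = 6 is a simple zero of Q and P is analytic there; z = 6 is therefore a simple pole and
  Res(f, z₀) = P(z₀)/Q'(z₀).

Q'(z) = 2*z - 11, so Q'(6) = 1.
P(6) = -1.

Res(f, 6) = (-1)/(1) = -1

Final answer: -1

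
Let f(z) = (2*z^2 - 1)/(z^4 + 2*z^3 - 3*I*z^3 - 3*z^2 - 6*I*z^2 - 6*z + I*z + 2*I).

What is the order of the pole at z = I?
Factor the denominator:
  z^4 + 2*z^3 - 3*I*z^3 - 3*z^2 - 6*I*z^2 - 6*z + I*z + 2*I = (z - I)^3*(z + 2)

The numerator P(z) = 2*z^2 - 1 has P(I) = -3 ≠ 0, so no factor of (z - I) cancels.
Near z = I we can therefore write f(z) = g(z)/(z - I)^3 with g analytic at I and g(I) ≠ 0 (g is the numerator divided by the remaining denominator factors).

Hence z = I is a pole of order 3.

Final answer: 3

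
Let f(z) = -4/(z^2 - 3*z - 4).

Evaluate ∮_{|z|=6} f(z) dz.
By the residue theorem, ∮_C f(z) dz = 2πi · (sum of the residues of f at the poles inside |z| = 6).

The denominator factors as (z + 1)*(z - 4), so the singularities of f are simple poles at z = -1, z = 4.
  |-1|² = 1 < 36 = 6², so this pole is inside the contour.
  |4|² = 16 < 36 = 6², so this pole is inside the contour.

With P(z) = -4 and Q(z) = z^2 - 3*z - 4, each pole is simple, so Res(f, z₀) = P(z₀)/Q'(z₀) with Q'(z) = 2*z - 3.
  Res(f, -1) = P(-1)/Q'(-1) = (-4)/(-5) = 4/5
  Res(f, 4) = P(4)/Q'(4) = (-4)/(5) = -4/5

Sum of residues inside C: 0
∮_C f(z) dz = 2πi · (0) = 0

Final answer: 0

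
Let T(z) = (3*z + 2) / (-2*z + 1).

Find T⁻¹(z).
Set w = T(z) = (3*z + 2) / (-2*z + 1) and solve for z:
  w*(-2*z + 1) = 3*z + 2
  w + z*(-2*w - 3) - 2 = 0
  z*(-2*w - 3) = 2 - w
  z = (w - 2)/(2*w + 3)
Renaming the variable, T⁻¹(z) = (z - 2)/(2*z + 3).
(Check: ad - bc = 7 ≠ 0, so T is invertible.)

Final answer: (z - 2)/(2*z + 3)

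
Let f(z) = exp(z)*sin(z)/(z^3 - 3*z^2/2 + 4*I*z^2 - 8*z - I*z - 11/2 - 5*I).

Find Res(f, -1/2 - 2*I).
(4/119 + 16*I/119)*exp(-1/2 - 2*I)*sin(1/2 + 2*I)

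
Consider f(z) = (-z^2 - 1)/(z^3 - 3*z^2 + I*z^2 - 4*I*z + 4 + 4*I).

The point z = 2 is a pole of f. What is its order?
2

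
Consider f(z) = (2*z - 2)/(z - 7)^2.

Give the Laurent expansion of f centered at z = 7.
12/(z - 7)^2 + 2/(z - 7)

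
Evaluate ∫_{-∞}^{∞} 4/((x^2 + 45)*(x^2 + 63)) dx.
Let f(z) = 4/((z^2 + 45)*(z^2 + 63)). The denominator has no real zeros and deg Q - deg P = 4 ≥ 2, so the integral of f over the upper semicircle |z| = R tends to 0 as R → ∞. Closing the contour in the upper half-plane,
  ∫_{-∞}^{∞} f(x) dx = 2πi · Σ Res(f, z_k)  over the poles with Im z_k > 0.

Zeros of the denominator: z^2 + 63 = 0 gives z = ±3*sqrt(7)*I; z^2 + 45 = 0 gives z = ±3*sqrt(5)*I.
Upper half-plane: z = 3*sqrt(5)*I, z = 3*sqrt(7)*I (simple).

Each pole is a simple zero of Q(z) = z^4 + 108*z^2 + 2835, so Res(f, z₀) = P(z₀)/Q'(z₀) with P(z) = 4, Q'(z) = 4*z^3 + 216*z:
  Res(f, 3*sqrt(5)*I) = (4)/(108*sqrt(5)*I) = -sqrt(5)*I/135
  Res(f, 3*sqrt(7)*I) = (4)/(-108*sqrt(7)*I) = sqrt(7)*I/189

Sum of residues: I*(-sqrt(5)/135 + sqrt(7)/189)
∫_{-∞}^{∞} f(x) dx = 2πi · (I*(-sqrt(5)/135 + sqrt(7)/189)) = 2*pi*(-5*sqrt(7) + 7*sqrt(5))/945

Final answer: 2*pi*(-5*sqrt(7) + 7*sqrt(5))/945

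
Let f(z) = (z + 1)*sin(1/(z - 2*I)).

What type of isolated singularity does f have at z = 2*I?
Let u = z - 2*I. Then
  sin(1/u) = Σ_{k≥0} (-1)^k (1)^(2k+1)/((2k+1)!·u^(2k+1)) = 1/u - 1/(6*u^3) + 1/(120*u^5) + ...
which has infinitely many negative powers of u, so sin(1/(z - 2*I)) has an essential singularity at z = 2*I.
The extra factor z + 1 is a nonzero polynomial; if the product had at most a pole at z = 2*I, dividing by that polynomial would leave sin(1/(z - 2*I)) with at most a pole too — contradiction. (Equivalently, the product's Laurent series still has infinitely many negative powers.)
So the singularity is essential.

Final answer: essential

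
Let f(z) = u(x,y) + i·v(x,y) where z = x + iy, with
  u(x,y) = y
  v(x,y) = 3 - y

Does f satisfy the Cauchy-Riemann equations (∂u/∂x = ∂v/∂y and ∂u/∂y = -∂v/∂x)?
∂u/∂x = 0
∂v/∂y = -1
∂u/∂y = 1
∂v/∂x = 0
∂u/∂x ≠ ∂v/∂y and ∂u/∂y ≠ -∂v/∂x; the Cauchy-Riemann equations are not satisfied, so f is not analytic.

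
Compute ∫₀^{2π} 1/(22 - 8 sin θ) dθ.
Call the integral J. The integrand is 2π-periodic and we integrate over a full period, so shifting θ does not change the value (θ → θ + π/2 turns sin θ into cos θ; θ → θ + π flips the sign of the trig term). Hence
  J = ∫₀^{2π} dθ/(22 + 8 cos θ).
Put z = e^{iθ}: then cos θ = (z + 1/z)/2, dθ = dz/(iz), and z runs once counterclockwise around |z| = 1:
  J = ∮_{|z|=1} 1/(22 + 8*(z + 1/z)/2) · dz/(iz) = (2/i) ∮_{|z|=1} dz/(8*z^2 + 44*z + 8).
The roots of 8*z^2 + 44*z + 8 are z = (-22 ± sqrt(22^2 - 8^2))/8, with sqrt(420) = 2*sqrt(105); their product is 1, so only z₊ = -11/4 + sqrt(105)/4 lies inside the unit circle (z₋ = -11/4 - sqrt(105)/4 lies outside).
z₊ is a simple zero of q(z) = 8*z^2 + 44*z + 8, so Res(1/q, z₊) = 1/q'(z₊) with q'(z) = 16*z + 44; and q'(z₊) = 8*(z₊ - z₋) = 4*sqrt(105).
Therefore J = (2/i) · 2πi · 1/(4*sqrt(105)) = 2*pi/(2*sqrt(105)) = sqrt(105)*pi/105

Final answer: sqrt(105)*pi/105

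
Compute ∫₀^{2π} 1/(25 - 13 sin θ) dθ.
sqrt(114)*pi/114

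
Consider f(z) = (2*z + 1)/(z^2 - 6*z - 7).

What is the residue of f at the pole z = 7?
Write f(z) = P(z)/Q(z) with P(z) = 2*z + 1 and Q(z) = z^2 - 6*z - 7.
The denominator factors as Q(z) = (z + 1)*(z - 7), so z = 7 is a simple zero of Q and P is analytic there; z = 7 is therefore a simple pole and
  Res(f, z₀) = P(z₀)/Q'(z₀).

Q'(z) = 2*z - 6, so Q'(7) = 8.
P(7) = 15.

Res(f, 7) = (15)/(8) = 15/8

Final answer: 15/8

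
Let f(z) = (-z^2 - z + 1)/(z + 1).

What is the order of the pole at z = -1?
Factor the denominator:
  z + 1 = (z + 1)

The numerator P(z) = -z^2 - z + 1 has P(-1) = 1 ≠ 0, so no factor of (z + 1) cancels.
Near z = -1 we can therefore write f(z) = g(z)/(z + 1) with g analytic at -1 and g(-1) ≠ 0 (g is just the numerator).

Hence z = -1 is a pole of order 1.

Final answer: 1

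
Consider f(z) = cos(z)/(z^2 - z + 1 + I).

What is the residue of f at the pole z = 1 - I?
(1/5 + 2*I/5)*cos(1 - I)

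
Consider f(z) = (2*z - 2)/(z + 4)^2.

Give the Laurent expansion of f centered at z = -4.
-10/(z + 4)^2 + 2/(z + 4)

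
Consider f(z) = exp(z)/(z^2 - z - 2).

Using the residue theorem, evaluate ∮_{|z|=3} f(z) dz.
-2*I*pi*exp(-1)/3 + 2*I*pi*exp(2)/3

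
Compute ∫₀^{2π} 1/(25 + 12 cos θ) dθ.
Let J = ∫₀^{2π} dθ/(25 + 12 cos θ).
Put z = e^{iθ}: then cos θ = (z + 1/z)/2, dθ = dz/(iz), and z runs once counterclockwise around |z| = 1:
  J = ∮_{|z|=1} 1/(25 + 12*(z + 1/z)/2) · dz/(iz) = (2/i) ∮_{|z|=1} dz/(12*z^2 + 50*z + 12).
The roots of 12*z^2 + 50*z + 12 are z = (-25 ± sqrt(25^2 - 12^2))/12, with sqrt(481) = sqrt(481); their product is 1, so only z₊ = -25/12 + sqrt(481)/12 lies inside the unit circle (z₋ = -25/12 - sqrt(481)/12 lies outside).
z₊ is a simple zero of q(z) = 12*z^2 + 50*z + 12, so Res(1/q, z₊) = 1/q'(z₊) with q'(z) = 24*z + 50; and q'(z₊) = 12*(z₊ - z₋) = 2*sqrt(481).
Therefore J = (2/i) · 2πi · 1/(2*sqrt(481)) = 2*pi/(sqrt(481)) = 2*sqrt(481)*pi/481

Final answer: 2*sqrt(481)*pi/481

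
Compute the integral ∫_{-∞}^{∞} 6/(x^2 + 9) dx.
Let f(z) = 6/(z^2 + 9). The denominator has no real zeros and deg Q - deg P = 2 ≥ 2, so the integral of f over the upper semicircle |z| = R tends to 0 as R → ∞. Closing the contour in the upper half-plane,
  ∫_{-∞}^{∞} f(x) dx = 2πi · Σ Res(f, z_k)  over the poles with Im z_k > 0.

Zeros of the denominator: z^2 + 9 = 0 gives z = ±3*I.
Upper half-plane: z = 3*I (simple).

Each pole is a simple zero of Q(z) = z^2 + 9, so Res(f, z₀) = P(z₀)/Q'(z₀) with P(z) = 6, Q'(z) = 2*z:
  Res(f, 3*I) = (6)/(6*I) = -I

∫_{-∞}^{∞} f(x) dx = 2πi · (-I) = 2*pi

Final answer: 2*pi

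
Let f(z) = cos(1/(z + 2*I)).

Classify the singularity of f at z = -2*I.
Let u = z + 2*I. Then
  cos(1/u) = Σ_{k≥0} (-1)^k (1)^(2k)/((2k)!·u^(2k)) = 1 - 1/(2*u^2) + 1/(24*u^4) + ...
which has infinitely many negative powers of u, so cos(1/(z + 2*I)) has an essential singularity at z = -2*I.
So the singularity is essential.

Final answer: essential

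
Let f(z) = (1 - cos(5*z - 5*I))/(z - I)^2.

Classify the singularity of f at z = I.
Let u = z - I. The argument of cos is 5*z - 5*I = 5u, so
  f = (1 - cos(5u))/u^2 = ((5u)^2/2 - (5u)^4/24 + ...)/u^2 = 25/2 - (625/24)*u^2 + ...
The Laurent expansion about u = 0 has no negative powers; equivalently lim_{z→I} f(z) = 25/2 exists and is finite.
So the singularity is removable.

Final answer: removable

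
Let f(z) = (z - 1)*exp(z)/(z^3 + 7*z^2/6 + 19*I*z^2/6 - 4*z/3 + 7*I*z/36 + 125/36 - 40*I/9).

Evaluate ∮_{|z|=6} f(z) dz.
pi*(19902/30277 - 11370*I/30277)*exp(-3/2 - 2*I/3) + pi*(-78504/119561 + 33720*I/119561)*exp(-2/3 - 3*I) + pi*(-54/74117 + 6930*I/74117)*exp(1 + I/2)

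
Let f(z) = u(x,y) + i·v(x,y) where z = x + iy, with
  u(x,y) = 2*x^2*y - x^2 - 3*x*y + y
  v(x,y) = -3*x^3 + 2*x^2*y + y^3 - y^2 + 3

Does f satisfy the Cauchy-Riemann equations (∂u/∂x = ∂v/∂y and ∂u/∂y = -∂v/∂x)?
∂u/∂x = 4*x*y - 2*x - 3*y
∂v/∂y = 2*x^2 + 3*y^2 - 2*y
∂u/∂y = 2*x^2 - 3*x + 1
∂v/∂x = -9*x^2 + 4*x*y
∂u/∂x ≠ ∂v/∂y and ∂u/∂y ≠ -∂v/∂x; the Cauchy-Riemann equations are not satisfied, so f is not analytic.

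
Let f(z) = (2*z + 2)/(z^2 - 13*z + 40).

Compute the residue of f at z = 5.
-4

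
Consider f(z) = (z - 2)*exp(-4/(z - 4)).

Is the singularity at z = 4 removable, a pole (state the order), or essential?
Let u = z - 4. Then
  e^(-4/u) = Σ_{k≥0} (-4)^k/(k!·u^k) = 1 - 4/u + 8/u^2 - 32/(3*u^3) + ...
which has infinitely many negative powers of u, so exp(-4/(z - 4)) has an essential singularity at z = 4.
The extra factor z - 2 is a nonzero polynomial; if the product had at most a pole at z = 4, dividing by that polynomial would leave exp(-4/(z - 4)) with at most a pole too — contradiction. (Equivalently, the product's Laurent series still has infinitely many negative powers.)
So the singularity is essential.

Final answer: essential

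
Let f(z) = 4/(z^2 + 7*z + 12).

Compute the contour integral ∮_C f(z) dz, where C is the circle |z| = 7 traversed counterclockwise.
By the residue theorem, ∮_C f(z) dz = 2πi · (sum of the residues of f at the poles inside |z| = 7).

The denominator factors as (z + 4)*(z + 3), so the singularities of f are simple poles at z = -4, z = -3.
  |-4|² = 16 < 49 = 7², so this pole is inside the contour.
  |-3|² = 9 < 49 = 7², so this pole is inside the contour.

With P(z) = 4 and Q(z) = z^2 + 7*z + 12, each pole is simple, so Res(f, z₀) = P(z₀)/Q'(z₀) with Q'(z) = 2*z + 7.
  Res(f, -4) = P(-4)/Q'(-4) = (4)/(-1) = -4
  Res(f, -3) = P(-3)/Q'(-3) = (4)/(1) = 4

Sum of residues inside C: 0
∮_C f(z) dz = 2πi · (0) = 0

Final answer: 0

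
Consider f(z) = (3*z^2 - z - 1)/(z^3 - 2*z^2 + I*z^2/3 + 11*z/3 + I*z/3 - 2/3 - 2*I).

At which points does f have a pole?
The singularities of f are the zeros of the denominator. Factoring,
  z^3 - 2*z^2 + I*z^2/3 + 11*z/3 + I*z/3 - 2/3 - 2*I = (z - 1 - I)*(z - 2*I/3)*(z - 1 + 2*I)
so the candidates are z = 1 + I, z = 2*I/3, z = 1 - 2*I.

Check the numerator P(z) = 3*z^2 - z - 1 at each one:
  P(1 + I) = -2 + 5*I ≠ 0, so z = 1 + I is a (simple) pole.
  P(2*I/3) = -7/3 - 2*I/3 ≠ 0, so z = 2*I/3 is a (simple) pole.
  P(1 - 2*I) = -11 - 10*I ≠ 0, so z = 1 - 2*I is a (simple) pole.

Poles of f: {2*I/3, 1 - 2*I, 1 + I}

Final answer: {2*I/3, 1 - 2*I, 1 + I}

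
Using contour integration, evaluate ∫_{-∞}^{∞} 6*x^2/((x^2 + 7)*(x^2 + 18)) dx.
6*pi*(-sqrt(7) + 3*sqrt(2))/11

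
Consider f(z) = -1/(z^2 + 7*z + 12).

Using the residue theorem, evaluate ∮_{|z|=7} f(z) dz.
0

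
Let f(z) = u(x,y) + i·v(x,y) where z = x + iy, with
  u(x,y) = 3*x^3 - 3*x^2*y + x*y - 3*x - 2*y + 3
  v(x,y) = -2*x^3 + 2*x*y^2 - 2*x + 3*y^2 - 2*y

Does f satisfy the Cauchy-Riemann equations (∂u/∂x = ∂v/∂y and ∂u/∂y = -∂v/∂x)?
∂u/∂x = 9*x^2 - 6*x*y + y - 3
∂v/∂y = 4*x*y + 6*y - 2
∂u/∂y = -3*x^2 + x - 2
∂v/∂x = -6*x^2 + 2*y^2 - 2
∂u/∂x ≠ ∂v/∂y and ∂u/∂y ≠ -∂v/∂x; the Cauchy-Riemann equations are not satisfied, so f is not analytic.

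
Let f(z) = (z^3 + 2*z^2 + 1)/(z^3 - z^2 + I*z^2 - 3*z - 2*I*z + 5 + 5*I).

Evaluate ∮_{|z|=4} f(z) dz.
By the residue theorem, ∮_C f(z) dz = 2πi · (sum of the residues of f at the poles inside |z| = 4).

The denominator factors as (z - 1 - I)*(z - 2 + I)*(z + 2 + I), so the singularities of f are simple poles at z = 1 + I, z = 2 - I, z = -2 - I.
  |1 + I|² = 2 < 16 = 4², so this pole is inside the contour.
  |2 - I|² = 5 < 16 = 4², so this pole is inside the contour.
  |-2 - I|² = 5 < 16 = 4², so this pole is inside the contour.

With P(z) = z^3 + 2*z^2 + 1 and Q(z) = z^3 - z^2 + I*z^2 - 3*z - 2*I*z + 5 + 5*I, each pole is simple, so Res(f, z₀) = P(z₀)/Q'(z₀) with Q'(z) = 3*z^2 - 2*z + 2*I*z - 3 - 2*I.
  Res(f, 1 + I) = P(1 + I)/Q'(1 + I) = (-1 + 6*I)/(-7 + 4*I) = 31/65 - 38*I/65
  Res(f, 2 - I) = P(2 - I)/Q'(2 - I) = (9 - 19*I)/(4 - 8*I) = 47/20 - I/20
  Res(f, -2 - I) = P(-2 - I)/Q'(-2 - I) = (5 - 3*I)/(12 + 8*I) = 9/52 - 19*I/52

Sum of residues inside C: 3 - I
∮_C f(z) dz = 2πi · (3 - I) = pi*(2 + 6*I)

Final answer: pi*(2 + 6*I)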